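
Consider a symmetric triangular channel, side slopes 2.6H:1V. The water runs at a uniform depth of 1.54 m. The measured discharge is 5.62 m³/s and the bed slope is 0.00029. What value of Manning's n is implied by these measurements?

For a triangular section with side slope z = 2.6: A = zy² = 2.6×1.54² = 6.166 m²; P = 2y√(1+z²) = 2×1.54×2.786 = 8.58 m.
Hydraulic radius R = A/P = 6.166/8.58 = 0.7187 m.
Rearranging Manning's equation: n = (1/Q) A R^(2/3) S^(1/2) = (1/5.62) × 6.166 × 0.7187^(2/3) × √0.00029 = 0.015.

n = 0.015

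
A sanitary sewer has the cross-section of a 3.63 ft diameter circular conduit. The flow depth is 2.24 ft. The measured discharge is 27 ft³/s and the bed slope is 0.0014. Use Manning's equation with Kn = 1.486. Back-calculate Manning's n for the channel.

For a circular section of diameter D = 3.63 ft at depth y = 2.24 ft, the central angle is θ = 2 arccos(1 − 2y/D) = 3.614 rad. Then A = (D²/8)(θ − sin θ) = 6.703 ft² and P = Dθ/2 = 6.56 ft.
Hydraulic radius R = A/P = 6.703/6.56 = 1.022 ft.
Rearranging Manning's equation: n = (1.486/Q) A R^(2/3) S^(1/2) = (1.486/27) × 6.703 × 1.022^(2/3) × √0.0014 = 0.014.

n = 0.014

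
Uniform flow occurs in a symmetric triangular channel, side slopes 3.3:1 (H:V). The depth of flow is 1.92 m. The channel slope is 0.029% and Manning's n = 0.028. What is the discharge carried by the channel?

For a triangular section with side slope z = 3.3: A = zy² = 3.3×1.92² = 12.17 m²; P = 2y√(1+z²) = 2×1.92×3.448 = 13.24 m.
Hydraulic radius R = A/P = 12.17/13.24 = 0.9187 m.
Manning's equation: Q = (1/n) A R^(2/3) S^(1/2) = (1/0.028) × 12.17 × 0.9187^(2/3) × 0.00029^(1/2) = 6.99 m³/s.

Q = 6.99 m³/s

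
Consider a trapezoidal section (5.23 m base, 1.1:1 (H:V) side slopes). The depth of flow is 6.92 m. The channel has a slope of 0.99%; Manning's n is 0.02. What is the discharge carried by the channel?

With bottom width b = 5.23 m and side slope z = 1.1: A = (b + zy)y = (5.23 + 1.1×6.92)×6.92 = 88.87 m²; P = b + 2y√(1+z²) = 5.23 + 2×6.92×1.487 = 25.8 m.
Hydraulic radius R = A/P = 88.87/25.8 = 3.444 m.
Manning's equation: Q = (1/n) A R^(2/3) S^(1/2) = (1/0.02) × 88.87 × 3.444^(2/3) × 0.0099^(1/2) = 1010 m³/s.

Q = 1010 m³/s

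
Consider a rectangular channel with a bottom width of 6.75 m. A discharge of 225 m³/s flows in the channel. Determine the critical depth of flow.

For a rectangular channel, critical depth y_c = (q²/g)^(1/3) where q = Q/b = 225/6.75 = 33.33 m²/s.
So y_c = (33.33²/9.81)^(1/3) = 4.84 m.

y_c = 4.84 m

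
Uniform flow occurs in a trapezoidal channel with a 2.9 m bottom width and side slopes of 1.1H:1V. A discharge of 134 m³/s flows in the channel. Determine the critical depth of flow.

y_c = 3.85 m

At critical depth, Q² T / (g A³) = 1, i.e. A³/T = Q²/g = 134²/9.81 = 1830.
At y = 2.79 m: A³/T = 511 — too small.
At y = 4.67 m: A³/T = 4013 — too large.
At y = 3.85 m: A³/T = 1823 — close enough.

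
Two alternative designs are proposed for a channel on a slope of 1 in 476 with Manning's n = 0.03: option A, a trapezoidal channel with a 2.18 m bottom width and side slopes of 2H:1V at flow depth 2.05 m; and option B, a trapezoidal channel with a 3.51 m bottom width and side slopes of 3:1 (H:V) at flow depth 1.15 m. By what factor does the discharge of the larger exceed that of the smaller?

2.13

Channel A: With bottom width b = 2.18 m and side slope z = 2: A = (b + zy)y = (2.18 + 2×2.05)×2.05 = 12.87 m²; P = b + 2y√(1+z²) = 2.18 + 2×2.05×2.236 = 11.35 m. Hydraulic radius R = A/P = 12.87/11.35 = 1.134 m. Q_A = (1/0.03)·12.87·1.134^(2/3)·√0.002101 = 21.4 m³/s.
Channel B: With bottom width b = 3.51 m and side slope z = 3: A = (b + zy)y = (3.51 + 3×1.15)×1.15 = 8.004 m²; P = b + 2y√(1+z²) = 3.51 + 2×1.15×3.162 = 10.78 m. Hydraulic radius R = A/P = 8.004/10.78 = 0.7423 m. Q_B = (1/0.03)·8.004·0.7423^(2/3)·√0.002101 = 10.03 m³/s.
The larger discharge is 21.4 m³/s and the smaller is 10.03 m³/s; the ratio is 2.13.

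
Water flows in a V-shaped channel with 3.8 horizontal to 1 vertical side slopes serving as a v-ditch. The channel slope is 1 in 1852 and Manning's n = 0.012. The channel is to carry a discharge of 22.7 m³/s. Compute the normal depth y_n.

Manning's equation rearranged: A R^(2/3) = nQ / (1·√S) = 0.012 × 22.7 / (√0.00054) = 11.72.
At y = 2.28 m: A R^(2/3) = 21.08 — too large.
At y = 1.83 m: A R^(2/3) = 11.73 — ≈ 11.72.

y_n = 1.83 m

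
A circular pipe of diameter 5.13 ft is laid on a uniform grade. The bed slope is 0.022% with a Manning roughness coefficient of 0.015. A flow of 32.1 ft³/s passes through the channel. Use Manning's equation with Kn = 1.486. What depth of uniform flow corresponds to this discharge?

Manning's equation rearranged: A R^(2/3) = nQ / (1.486·√S) = 0.015 × 32.1 / (1.486 × √0.00022) = 21.85.
Trying y = 3.04 ft: A R^(2/3) = 16.08 — too small.
Trying y = 4.77 ft: A R^(2/3) = 26.23 — too large.
Trying y = 3.79 ft: A R^(2/3) = 21.86 — matches.

y_n = 3.79 ft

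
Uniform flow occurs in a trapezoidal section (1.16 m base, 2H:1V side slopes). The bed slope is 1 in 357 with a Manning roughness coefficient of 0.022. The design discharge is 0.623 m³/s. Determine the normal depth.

Manning's equation rearranged: A R^(2/3) = nQ / (1·√S) = 0.022 × 0.623 / (√0.002801) = 0.259.
At y = 0.3 m: A R^(2/3) = 0.1872 — too small.
At y = 0.417 m: A R^(2/3) = 0.3515 — too large.
At y = 0.356 m: A R^(2/3) = 0.2589 — ≈ 0.259.

y_n = 0.356 m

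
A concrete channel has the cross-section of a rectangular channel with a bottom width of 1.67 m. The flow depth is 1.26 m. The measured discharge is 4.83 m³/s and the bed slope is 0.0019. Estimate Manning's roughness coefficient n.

Flow area A = b·y = 1.67 × 1.26 = 2.104 m². Wetted perimeter P = b + 2y = 1.67 + 2×1.26 = 4.19 m.
Hydraulic radius R = A/P = 2.104/4.19 = 0.5022 m.
Rearranging Manning's equation: n = (1/Q) A R^(2/3) S^(1/2) = (1/4.83) × 2.104 × 0.5022^(2/3) × √0.0019 = 0.012.

n = 0.012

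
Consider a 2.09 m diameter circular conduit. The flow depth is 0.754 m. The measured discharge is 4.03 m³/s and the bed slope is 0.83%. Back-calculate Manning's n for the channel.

n = 0.014

For a circular section of diameter D = 2.09 m at depth y = 0.754 m, the central angle is θ = 2 arccos(1 − 2y/D) = 2.577 rad. Then A = (D²/8)(θ − sin θ) = 1.115 m² and P = Dθ/2 = 2.693 m.
Hydraulic radius R = A/P = 1.115/2.693 = 0.4141 m.
Rearranging Manning's equation: n = (1/Q) A R^(2/3) S^(1/2) = (1/4.03) × 1.115 × 0.4141^(2/3) × √0.0083 = 0.014.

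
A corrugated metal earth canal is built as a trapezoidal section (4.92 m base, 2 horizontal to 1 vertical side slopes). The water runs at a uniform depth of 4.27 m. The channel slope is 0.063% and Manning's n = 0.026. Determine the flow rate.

With bottom width b = 4.92 m and side slope z = 2: A = (b + zy)y = (4.92 + 2×4.27)×4.27 = 57.47 m²; P = b + 2y√(1+z²) = 4.92 + 2×4.27×2.236 = 24.02 m.
Hydraulic radius R = A/P = 57.47/24.02 = 2.393 m.
Manning's equation: Q = (1/n) A R^(2/3) S^(1/2) = (1/0.026) × 57.47 × 2.393^(2/3) × 0.00063^(1/2) = 99.3 m³/s.

Q = 99.3 m³/s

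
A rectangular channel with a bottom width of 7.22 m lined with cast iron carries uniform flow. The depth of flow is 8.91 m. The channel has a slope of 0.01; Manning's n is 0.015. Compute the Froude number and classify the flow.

Flow area A = b·y = 7.22 × 8.91 = 64.33 m². Wetted perimeter P = b + 2y = 7.22 + 2×8.91 = 25.04 m.
Hydraulic radius R = A/P = 64.33/25.04 = 2.569 m.
V = (1/n) R^(2/3) √S = (1/0.015) × 2.569^(2/3) × √0.01 = 12.51 m/s. Hydraulic depth D_h = A/T = 64.33/7.22 = 8.91 m.
Froude number Fr = V/√(g·D_h) = 12.51/√(9.81×8.91) = 1.34, which is greater than 1, so the flow is supercritical.

supercritical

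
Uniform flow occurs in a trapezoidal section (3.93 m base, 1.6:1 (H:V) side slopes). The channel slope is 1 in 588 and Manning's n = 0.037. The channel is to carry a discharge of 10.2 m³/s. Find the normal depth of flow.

Manning's equation rearranged: A R^(2/3) = nQ / (1·√S) = 0.037 × 10.2 / (√0.001701) = 9.151.
At y = 1.79 m: A R^(2/3) = 13.26 — too large.
At y = 1.02 m: A R^(2/3) = 4.597 — too small.
At y = 1.48 m: A R^(2/3) = 9.194 — close enough.

y_n = 1.48 m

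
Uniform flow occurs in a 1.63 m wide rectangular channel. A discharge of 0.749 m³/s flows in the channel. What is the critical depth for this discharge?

y_c = 0.278 m

For a rectangular channel, critical depth y_c = (q²/g)^(1/3) where q = Q/b = 0.749/1.63 = 0.4595 m²/s.
So y_c = (0.4595²/9.81)^(1/3) = 0.278 m.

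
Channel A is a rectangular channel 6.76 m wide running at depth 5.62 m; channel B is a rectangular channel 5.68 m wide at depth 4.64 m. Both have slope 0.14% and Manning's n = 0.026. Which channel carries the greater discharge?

channel A

Channel A: Flow area A = b·y = 6.76 × 5.62 = 37.99 m². Wetted perimeter P = b + 2y = 6.76 + 2×5.62 = 18 m. Hydraulic radius R = A/P = 37.99/18 = 2.111 m. Q_A = (1/0.026)·37.99·2.111^(2/3)·√0.0014 = 89.96 m³/s.
Channel B: Flow area A = b·y = 5.68 × 4.64 = 26.36 m². Wetted perimeter P = b + 2y = 5.68 + 2×4.64 = 14.96 m. Hydraulic radius R = A/P = 26.36/14.96 = 1.762 m. Q_B = (1/0.026)·26.36·1.762^(2/3)·√0.0014 = 55.32 m³/s.
Q_A = 89.96 m³/s vs Q_B = 55.32 m³/s, so channel A carries more.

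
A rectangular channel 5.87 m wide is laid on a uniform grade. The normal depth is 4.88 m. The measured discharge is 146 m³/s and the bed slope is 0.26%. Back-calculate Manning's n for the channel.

Flow area A = b·y = 5.87 × 4.88 = 28.65 m². Wetted perimeter P = b + 2y = 5.87 + 2×4.88 = 15.63 m.
Hydraulic radius R = A/P = 28.65/15.63 = 1.833 m.
Rearranging Manning's equation: n = (1/Q) A R^(2/3) S^(1/2) = (1/146) × 28.65 × 1.833^(2/3) × √0.0026 = 0.015.

n = 0.015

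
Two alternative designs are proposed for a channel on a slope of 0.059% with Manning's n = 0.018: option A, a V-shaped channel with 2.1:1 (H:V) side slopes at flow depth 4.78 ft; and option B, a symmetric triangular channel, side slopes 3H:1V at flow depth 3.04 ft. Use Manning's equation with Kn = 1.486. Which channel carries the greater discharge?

channel A

Channel A: For a triangular section with side slope z = 2.1: A = zy² = 2.1×4.78² = 47.98 ft²; P = 2y√(1+z²) = 2×4.78×2.326 = 22.24 ft. Hydraulic radius R = A/P = 47.98/22.24 = 2.158 ft. Q_A = (1.486/0.018)·47.98·2.158^(2/3)·√0.00059 = 160.7 ft³/s.
Channel B: For a triangular section with side slope z = 3: A = zy² = 3×3.04² = 27.72 ft²; P = 2y√(1+z²) = 2×3.04×3.162 = 19.23 ft. Hydraulic radius R = A/P = 27.72/19.23 = 1.442 ft. Q_B = (1.486/0.018)·27.72·1.442^(2/3)·√0.00059 = 70.96 ft³/s.
Q_A = 160.7 ft³/s vs Q_B = 70.96 ft³/s, so channel A carries more.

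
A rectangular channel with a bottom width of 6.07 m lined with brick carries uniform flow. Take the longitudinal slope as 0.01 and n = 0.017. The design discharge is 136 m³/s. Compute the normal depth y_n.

y_n = 2.92 m

Manning's equation rearranged: A R^(2/3) = nQ / (1·√S) = 0.017 × 136 / (√0.01) = 23.12.
At y = 2.43 m: A R^(2/3) = 18.01 — short.
At y = 3.25 m: A R^(2/3) = 26.64 — over.
At y = 2.92 m: A R^(2/3) = 23.1 — matches.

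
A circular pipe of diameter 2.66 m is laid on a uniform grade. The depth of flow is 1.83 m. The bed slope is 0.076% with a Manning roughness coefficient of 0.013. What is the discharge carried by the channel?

Q = 7.35 m³/s

For a circular section of diameter D = 2.66 m at depth y = 1.83 m, the central angle is θ = 2 arccos(1 − 2y/D) = 3.912 rad. Then A = (D²/8)(θ − sin θ) = 4.077 m² and P = Dθ/2 = 5.204 m.
Hydraulic radius R = A/P = 4.077/5.204 = 0.7834 m.
Manning's equation: Q = (1/n) A R^(2/3) S^(1/2) = (1/0.013) × 4.077 × 0.7834^(2/3) × 0.00076^(1/2) = 7.35 m³/s.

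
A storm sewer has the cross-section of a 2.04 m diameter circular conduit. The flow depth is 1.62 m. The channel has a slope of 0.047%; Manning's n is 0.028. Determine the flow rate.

Q = 1.57 m³/s

For a circular section of diameter D = 2.04 m at depth y = 1.62 m, the central angle is θ = 2 arccos(1 − 2y/D) = 4.399 rad. Then A = (D²/8)(θ − sin θ) = 2.783 m² and P = Dθ/2 = 4.487 m.
Hydraulic radius R = A/P = 2.783/4.487 = 0.6203 m.
Manning's equation: Q = (1/n) A R^(2/3) S^(1/2) = (1/0.028) × 2.783 × 0.6203^(2/3) × 0.00047^(1/2) = 1.57 m³/s.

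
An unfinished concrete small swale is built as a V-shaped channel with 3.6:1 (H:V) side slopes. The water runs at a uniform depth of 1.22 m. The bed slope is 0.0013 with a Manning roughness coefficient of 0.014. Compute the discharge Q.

Q = 9.68 m³/s

For a triangular section with side slope z = 3.6: A = zy² = 3.6×1.22² = 5.358 m²; P = 2y√(1+z²) = 2×1.22×3.736 = 9.117 m.
Hydraulic radius R = A/P = 5.358/9.117 = 0.5877 m.
Manning's equation: Q = (1/n) A R^(2/3) S^(1/2) = (1/0.014) × 5.358 × 0.5877^(2/3) × 0.0013^(1/2) = 9.68 m³/s.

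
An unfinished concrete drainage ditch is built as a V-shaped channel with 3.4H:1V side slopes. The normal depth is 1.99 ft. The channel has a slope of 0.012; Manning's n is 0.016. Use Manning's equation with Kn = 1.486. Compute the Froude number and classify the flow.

supercritical

For a triangular section with side slope z = 3.4: A = zy² = 3.4×1.99² = 13.46 ft²; P = 2y√(1+z²) = 2×1.99×3.544 = 14.11 ft.
Hydraulic radius R = A/P = 13.46/14.11 = 0.9546 ft.
V = (1.486/n) R^(2/3) √S = (1.486/0.016) × 0.9546^(2/3) × √0.012 = 9.863 ft/s. Hydraulic depth D_h = A/T = 13.46/13.53 = 0.995 ft.
Froude number Fr = V/√(g·D_h) = 9.863/√(32.2×0.995) = 1.74, which is greater than 1, so the flow is supercritical.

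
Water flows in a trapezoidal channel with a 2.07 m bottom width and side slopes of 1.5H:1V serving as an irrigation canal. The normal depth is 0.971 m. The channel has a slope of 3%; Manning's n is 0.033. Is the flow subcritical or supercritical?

With bottom width b = 2.07 m and side slope z = 1.5: A = (b + zy)y = (2.07 + 1.5×0.971)×0.971 = 3.424 m²; P = b + 2y√(1+z²) = 2.07 + 2×0.971×1.803 = 5.571 m.
Hydraulic radius R = A/P = 3.424/5.571 = 0.6147 m.
V = (1/n) R^(2/3) √S = (1/0.033) × 0.6147^(2/3) × √0.03 = 3.794 m/s. Hydraulic depth D_h = A/T = 3.424/4.983 = 0.6872 m.
Froude number Fr = V/√(g·D_h) = 3.794/√(9.81×0.6872) = 1.46, which is greater than 1, so the flow is supercritical.

supercritical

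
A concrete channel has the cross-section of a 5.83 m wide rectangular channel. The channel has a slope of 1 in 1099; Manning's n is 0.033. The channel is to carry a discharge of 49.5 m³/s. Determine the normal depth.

y_n = 5.94 m

Manning's equation rearranged: A R^(2/3) = nQ / (1·√S) = 0.033 × 49.5 / (√0.0009099) = 54.15.
At y = 7.11 m: A R^(2/3) = 67.27 — high.
At y = 4.53 m: A R^(2/3) = 38.7 — low.
At y = 5.94 m: A R^(2/3) = 54.15 — matches.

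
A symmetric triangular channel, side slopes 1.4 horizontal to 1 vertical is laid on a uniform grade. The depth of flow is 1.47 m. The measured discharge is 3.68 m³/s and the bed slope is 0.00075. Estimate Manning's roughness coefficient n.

n = 0.016

For a triangular section with side slope z = 1.4: A = zy² = 1.4×1.47² = 3.025 m²; P = 2y√(1+z²) = 2×1.47×1.72 = 5.058 m.
Hydraulic radius R = A/P = 3.025/5.058 = 0.5981 m.
Rearranging Manning's equation: n = (1/Q) A R^(2/3) S^(1/2) = (1/3.68) × 3.025 × 0.5981^(2/3) × √0.00075 = 0.016.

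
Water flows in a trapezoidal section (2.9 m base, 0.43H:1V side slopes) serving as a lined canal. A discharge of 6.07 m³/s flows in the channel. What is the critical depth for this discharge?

y_c = 0.736 m

At critical depth, Q² T / (g A³) = 1, i.e. A³/T = Q²/g = 6.07²/9.81 = 3.756.
Trying y = 0.633 m: A³/T = 2.351 — too small.
Trying y = 0.736 m: A³/T = 3.755 — ≈ 3.756.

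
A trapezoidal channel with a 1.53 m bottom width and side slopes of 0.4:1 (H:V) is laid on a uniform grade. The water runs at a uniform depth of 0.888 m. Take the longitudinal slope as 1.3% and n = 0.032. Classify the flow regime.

subcritical

With bottom width b = 1.53 m and side slope z = 0.4: A = (b + zy)y = (1.53 + 0.4×0.888)×0.888 = 1.674 m²; P = b + 2y√(1+z²) = 1.53 + 2×0.888×1.077 = 3.443 m.
Hydraulic radius R = A/P = 1.674/3.443 = 0.4862 m.
V = (1/n) R^(2/3) √S = (1/0.032) × 0.4862^(2/3) × √0.013 = 2.203 m/s. Hydraulic depth D_h = A/T = 1.674/2.24 = 0.7472 m.
Froude number Fr = V/√(g·D_h) = 2.203/√(9.81×0.7472) = 0.814, which is less than 1, so the flow is subcritical.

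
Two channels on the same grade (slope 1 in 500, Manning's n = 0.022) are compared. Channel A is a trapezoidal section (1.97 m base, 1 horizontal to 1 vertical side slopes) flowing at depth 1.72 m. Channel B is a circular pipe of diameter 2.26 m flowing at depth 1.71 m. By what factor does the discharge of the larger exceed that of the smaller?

2.39

Channel A: With bottom width b = 1.97 m and side slope z = 1: A = (b + zy)y = (1.97 + 1×1.72)×1.72 = 6.347 m²; P = b + 2y√(1+z²) = 1.97 + 2×1.72×1.414 = 6.835 m. Hydraulic radius R = A/P = 6.347/6.835 = 0.9286 m. Q_A = (1/0.022)·6.347·0.9286^(2/3)·√0.002 = 12.28 m³/s.
Channel B: For a circular section of diameter D = 2.26 m at depth y = 1.71 m, the central angle is θ = 2 arccos(1 − 2y/D) = 4.22 rad. Then A = (D²/8)(θ − sin θ) = 3.256 m² and P = Dθ/2 = 4.768 m. Hydraulic radius R = A/P = 3.256/4.768 = 0.683 m. Q_B = (1/0.022)·3.256·0.683^(2/3)·√0.002 = 5.134 m³/s.
The larger discharge is 12.28 m³/s and the smaller is 5.134 m³/s; the ratio is 2.39.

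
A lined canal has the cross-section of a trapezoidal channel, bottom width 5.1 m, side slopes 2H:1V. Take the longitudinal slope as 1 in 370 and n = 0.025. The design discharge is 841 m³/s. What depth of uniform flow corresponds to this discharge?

y_n = 7.76 m

Manning's equation rearranged: A R^(2/3) = nQ / (1·√S) = 0.025 × 841 / (√0.002703) = 404.4.
Trying y = 9.26 m: A R^(2/3) = 613.9 — too large.
Trying y = 5.85 m: A R^(2/3) = 210.9 — too small.
Trying y = 7.76 m: A R^(2/3) = 404.5 — matches.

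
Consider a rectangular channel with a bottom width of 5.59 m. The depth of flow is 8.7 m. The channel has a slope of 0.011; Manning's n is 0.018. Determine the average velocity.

Flow area A = b·y = 5.59 × 8.7 = 48.63 m². Wetted perimeter P = b + 2y = 5.59 + 2×8.7 = 22.99 m.
Hydraulic radius R = A/P = 48.63/22.99 = 2.115 m.
From Manning's equation, V = (1/n) R^(2/3) S^(1/2) = (1/0.018) × 2.115^(2/3) × 0.011^(1/2) = 9.6 m/s.

V = 9.6 m/s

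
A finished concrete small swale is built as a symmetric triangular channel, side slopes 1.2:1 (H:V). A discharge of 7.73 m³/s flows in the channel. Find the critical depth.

At critical depth, Q² T / (g A³) = 1, i.e. A³/T = Q²/g = 7.73²/9.81 = 6.091.
Try y = 1.88 m: A³/T = 16.91 — over.
Try y = 1.12 m: A³/T = 1.269 — short.
Try y = 1.53 m: A³/T = 6.037 — matches.

y_c = 1.53 m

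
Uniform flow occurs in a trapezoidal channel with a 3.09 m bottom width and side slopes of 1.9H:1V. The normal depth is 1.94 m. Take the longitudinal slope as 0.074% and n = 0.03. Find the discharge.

With bottom width b = 3.09 m and side slope z = 1.9: A = (b + zy)y = (3.09 + 1.9×1.94)×1.94 = 13.15 m²; P = b + 2y√(1+z²) = 3.09 + 2×1.94×2.147 = 11.42 m.
Hydraulic radius R = A/P = 13.15/11.42 = 1.151 m.
Manning's equation: Q = (1/n) A R^(2/3) S^(1/2) = (1/0.03) × 13.15 × 1.151^(2/3) × 0.00074^(1/2) = 13.1 m³/s.

Q = 13.1 m³/s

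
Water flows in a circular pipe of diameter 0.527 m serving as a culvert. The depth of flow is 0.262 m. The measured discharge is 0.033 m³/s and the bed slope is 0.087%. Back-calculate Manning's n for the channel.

n = 0.025

For a circular section of diameter D = 0.527 m at depth y = 0.262 m, the central angle is θ = 2 arccos(1 − 2y/D) = 3.13 rad. Then A = (D²/8)(θ − sin θ) = 0.1083 m² and P = Dθ/2 = 0.8248 m.
Hydraulic radius R = A/P = 0.1083/0.8248 = 0.1313 m.
Rearranging Manning's equation: n = (1/Q) A R^(2/3) S^(1/2) = (1/0.033) × 0.1083 × 0.1313^(2/3) × √0.00087 = 0.025.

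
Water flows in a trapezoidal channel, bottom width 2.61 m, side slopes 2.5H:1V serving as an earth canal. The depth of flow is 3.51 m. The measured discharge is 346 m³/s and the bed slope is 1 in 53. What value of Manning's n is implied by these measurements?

With bottom width b = 2.61 m and side slope z = 2.5: A = (b + zy)y = (2.61 + 2.5×3.51)×3.51 = 39.96 m²; P = b + 2y√(1+z²) = 2.61 + 2×3.51×2.693 = 21.51 m.
Hydraulic radius R = A/P = 39.96/21.51 = 1.858 m.
Rearranging Manning's equation: n = (1/Q) A R^(2/3) S^(1/2) = (1/346) × 39.96 × 1.858^(2/3) × √0.01887 = 0.024.

n = 0.024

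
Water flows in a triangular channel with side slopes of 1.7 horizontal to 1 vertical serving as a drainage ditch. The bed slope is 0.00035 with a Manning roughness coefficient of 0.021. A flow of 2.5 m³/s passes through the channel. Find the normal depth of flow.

Manning's equation rearranged: A R^(2/3) = nQ / (1·√S) = 0.021 × 2.5 / (√0.00035) = 2.806.
At y = 1.71 m: A R^(2/3) = 4.056 — high.
At y = 1.06 m: A R^(2/3) = 1.133 — low.
At y = 1.49 m: A R^(2/3) = 2.809 — matches.

y_n = 1.49 m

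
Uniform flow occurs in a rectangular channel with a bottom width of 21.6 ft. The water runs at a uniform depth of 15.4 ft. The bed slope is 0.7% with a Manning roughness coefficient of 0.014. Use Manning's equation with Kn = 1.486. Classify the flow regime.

supercritical

Flow area A = b·y = 21.6 × 15.4 = 332.6 ft². Wetted perimeter P = b + 2y = 21.6 + 2×15.4 = 52.4 ft.
Hydraulic radius R = A/P = 332.6/52.4 = 6.348 ft.
V = (1.486/n) R^(2/3) √S = (1.486/0.014) × 6.348^(2/3) × √0.007 = 30.45 ft/s. Hydraulic depth D_h = A/T = 332.6/21.6 = 15.4 ft.
Froude number Fr = V/√(g·D_h) = 30.45/√(32.2×15.4) = 1.37, which is greater than 1, so the flow is supercritical.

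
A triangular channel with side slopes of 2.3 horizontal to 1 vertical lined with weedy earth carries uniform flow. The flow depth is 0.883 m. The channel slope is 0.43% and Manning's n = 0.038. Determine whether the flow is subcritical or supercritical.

subcritical

For a triangular section with side slope z = 2.3: A = zy² = 2.3×0.883² = 1.793 m²; P = 2y√(1+z²) = 2×0.883×2.508 = 4.429 m.
Hydraulic radius R = A/P = 1.793/4.429 = 0.4049 m.
V = (1/n) R^(2/3) √S = (1/0.038) × 0.4049^(2/3) × √0.0043 = 0.9444 m/s. Hydraulic depth D_h = A/T = 1.793/4.062 = 0.4415 m.
Froude number Fr = V/√(g·D_h) = 0.9444/√(9.81×0.4415) = 0.454, which is less than 1, so the flow is subcritical.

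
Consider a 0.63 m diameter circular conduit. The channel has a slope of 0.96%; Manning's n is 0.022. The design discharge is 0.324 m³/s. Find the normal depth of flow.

Manning's equation rearranged: A R^(2/3) = nQ / (1·√S) = 0.022 × 0.324 / (√0.0096) = 0.07275.
Trying y = 0.359 m: A R^(2/3) = 0.05636 — short.
Trying y = 0.426 m: A R^(2/3) = 0.07267 — matches.

y_n = 0.426 m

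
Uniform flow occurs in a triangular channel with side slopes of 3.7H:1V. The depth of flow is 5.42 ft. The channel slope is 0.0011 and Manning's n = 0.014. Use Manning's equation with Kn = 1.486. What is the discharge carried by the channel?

For a triangular section with side slope z = 3.7: A = zy² = 3.7×5.42² = 108.7 ft²; P = 2y√(1+z²) = 2×5.42×3.833 = 41.55 ft.
Hydraulic radius R = A/P = 108.7/41.55 = 2.616 ft.
Manning's equation: Q = (1.486/n) A R^(2/3) S^(1/2) = (1.486/0.014) × 108.7 × 2.616^(2/3) × 0.0011^(1/2) = 726 ft³/s.

Q = 726 ft³/s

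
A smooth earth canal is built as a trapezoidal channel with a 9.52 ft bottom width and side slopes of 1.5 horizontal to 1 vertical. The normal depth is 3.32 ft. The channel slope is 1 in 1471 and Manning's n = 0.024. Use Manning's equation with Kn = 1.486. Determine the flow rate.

With bottom width b = 9.52 ft and side slope z = 1.5: A = (b + zy)y = (9.52 + 1.5×3.32)×3.32 = 48.14 ft²; P = b + 2y√(1+z²) = 9.52 + 2×3.32×1.803 = 21.49 ft.
Hydraulic radius R = A/P = 48.14/21.49 = 2.24 ft.
Manning's equation: Q = (1.486/n) A R^(2/3) S^(1/2) = (1.486/0.024) × 48.14 × 2.24^(2/3) × 0.0006798^(1/2) = 133 ft³/s.

Q = 133 ft³/s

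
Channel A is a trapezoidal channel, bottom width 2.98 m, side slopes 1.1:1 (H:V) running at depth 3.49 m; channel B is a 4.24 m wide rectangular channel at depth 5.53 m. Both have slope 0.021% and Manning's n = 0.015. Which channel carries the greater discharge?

channel A

Channel A: With bottom width b = 2.98 m and side slope z = 1.1: A = (b + zy)y = (2.98 + 1.1×3.49)×3.49 = 23.8 m²; P = b + 2y√(1+z²) = 2.98 + 2×3.49×1.487 = 13.36 m. Hydraulic radius R = A/P = 23.8/13.36 = 1.782 m. Q_A = (1/0.015)·23.8·1.782^(2/3)·√0.00021 = 33.79 m³/s.
Channel B: Flow area A = b·y = 4.24 × 5.53 = 23.45 m². Wetted perimeter P = b + 2y = 4.24 + 2×5.53 = 15.3 m. Hydraulic radius R = A/P = 23.45/15.3 = 1.532 m. Q_B = (1/0.015)·23.45·1.532^(2/3)·√0.00021 = 30.11 m³/s.
Q_A = 33.79 m³/s vs Q_B = 30.11 m³/s, so channel A carries more.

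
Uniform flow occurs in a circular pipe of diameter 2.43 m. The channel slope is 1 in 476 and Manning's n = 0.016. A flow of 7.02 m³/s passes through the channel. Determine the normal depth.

y_n = 1.55 m

Manning's equation rearranged: A R^(2/3) = nQ / (1·√S) = 0.016 × 7.02 / (√0.002101) = 2.451.
At y = 1.97 m: A R^(2/3) = 3.293 — too large.
At y = 1.55 m: A R^(2/3) = 2.449 — ≈ 2.451.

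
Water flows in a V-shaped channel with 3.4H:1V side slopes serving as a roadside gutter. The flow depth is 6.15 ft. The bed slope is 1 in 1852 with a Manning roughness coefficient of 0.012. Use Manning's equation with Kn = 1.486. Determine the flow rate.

Q = 761 ft³/s

For a triangular section with side slope z = 3.4: A = zy² = 3.4×6.15² = 128.6 ft²; P = 2y√(1+z²) = 2×6.15×3.544 = 43.59 ft.
Hydraulic radius R = A/P = 128.6/43.59 = 2.95 ft.
Manning's equation: Q = (1.486/n) A R^(2/3) S^(1/2) = (1.486/0.012) × 128.6 × 2.95^(2/3) × 0.00054^(1/2) = 761 ft³/s.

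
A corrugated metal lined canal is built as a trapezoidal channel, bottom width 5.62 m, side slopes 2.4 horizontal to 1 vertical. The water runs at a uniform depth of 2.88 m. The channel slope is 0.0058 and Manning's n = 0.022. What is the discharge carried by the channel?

With bottom width b = 5.62 m and side slope z = 2.4: A = (b + zy)y = (5.62 + 2.4×2.88)×2.88 = 36.09 m²; P = b + 2y√(1+z²) = 5.62 + 2×2.88×2.6 = 20.6 m.
Hydraulic radius R = A/P = 36.09/20.6 = 1.752 m.
Manning's equation: Q = (1/n) A R^(2/3) S^(1/2) = (1/0.022) × 36.09 × 1.752^(2/3) × 0.0058^(1/2) = 182 m³/s.

Q = 182 m³/s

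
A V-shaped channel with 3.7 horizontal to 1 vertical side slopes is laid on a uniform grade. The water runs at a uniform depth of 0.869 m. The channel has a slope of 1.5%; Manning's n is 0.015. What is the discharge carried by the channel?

Q = 12.8 m³/s

For a triangular section with side slope z = 3.7: A = zy² = 3.7×0.869² = 2.794 m²; P = 2y√(1+z²) = 2×0.869×3.833 = 6.661 m.
Hydraulic radius R = A/P = 2.794/6.661 = 0.4195 m.
Manning's equation: Q = (1/n) A R^(2/3) S^(1/2) = (1/0.015) × 2.794 × 0.4195^(2/3) × 0.015^(1/2) = 12.8 m³/s.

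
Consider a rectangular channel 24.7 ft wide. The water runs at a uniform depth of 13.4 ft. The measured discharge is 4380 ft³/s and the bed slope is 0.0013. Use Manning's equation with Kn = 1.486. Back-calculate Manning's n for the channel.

Flow area A = b·y = 24.7 × 13.4 = 331 ft². Wetted perimeter P = b + 2y = 24.7 + 2×13.4 = 51.5 ft.
Hydraulic radius R = A/P = 331/51.5 = 6.427 ft.
Rearranging Manning's equation: n = (1.486/Q) A R^(2/3) S^(1/2) = (1.486/4380) × 331 × 6.427^(2/3) × √0.0013 = 0.014.

n = 0.014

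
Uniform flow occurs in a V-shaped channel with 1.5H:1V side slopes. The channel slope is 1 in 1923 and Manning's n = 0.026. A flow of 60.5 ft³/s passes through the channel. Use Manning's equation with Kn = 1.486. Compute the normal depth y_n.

y_n = 4.51 ft

Manning's equation rearranged: A R^(2/3) = nQ / (1.486·√S) = 0.026 × 60.5 / (1.486 × √0.00052) = 46.42.
Try y = 3.64 ft: A R^(2/3) = 26.21 — too small.
Try y = 4.51 ft: A R^(2/3) = 46.41 — ≈ 46.42.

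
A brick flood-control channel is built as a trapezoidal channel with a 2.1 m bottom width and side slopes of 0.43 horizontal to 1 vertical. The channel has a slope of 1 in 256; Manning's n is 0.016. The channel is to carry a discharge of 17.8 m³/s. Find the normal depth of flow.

Manning's equation rearranged: A R^(2/3) = nQ / (1·√S) = 0.016 × 17.8 / (√0.003906) = 4.557.
Trying y = 1.29 m: A R^(2/3) = 2.694 — short.
Trying y = 2.13 m: A R^(2/3) = 6.223 — over.
Trying y = 1.77 m: A R^(2/3) = 4.546 — close enough.

y_n = 1.77 m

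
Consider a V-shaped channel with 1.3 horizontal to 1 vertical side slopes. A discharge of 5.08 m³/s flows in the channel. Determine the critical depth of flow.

At critical depth, Q² T / (g A³) = 1, i.e. A³/T = Q²/g = 5.08²/9.81 = 2.631.
Trying y = 1.09 m: A³/T = 1.3 — too small.
Trying y = 1.58 m: A³/T = 8.32 — too large.
Trying y = 1.25 m: A³/T = 2.579 — close enough.

y_c = 1.25 m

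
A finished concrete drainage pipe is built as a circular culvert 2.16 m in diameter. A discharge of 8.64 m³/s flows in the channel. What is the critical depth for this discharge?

At critical depth, Q² T / (g A³) = 1, i.e. A³/T = Q²/g = 8.64²/9.81 = 7.61.
Trying y = 1.12 m: A³/T = 3.272 — too small.
Trying y = 1.4 m: A³/T = 7.694 — ≈ 7.61.

y_c = 1.4 m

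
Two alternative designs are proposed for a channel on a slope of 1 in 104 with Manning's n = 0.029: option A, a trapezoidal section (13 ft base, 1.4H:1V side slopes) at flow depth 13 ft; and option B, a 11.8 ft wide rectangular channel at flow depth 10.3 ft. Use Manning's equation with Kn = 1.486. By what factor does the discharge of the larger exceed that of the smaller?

5.07

Channel A: With bottom width b = 13 ft and side slope z = 1.4: A = (b + zy)y = (13 + 1.4×13)×13 = 405.6 ft²; P = b + 2y√(1+z²) = 13 + 2×13×1.72 = 57.73 ft. Hydraulic radius R = A/P = 405.6/57.73 = 7.026 ft. Q_A = (1.486/0.029)·405.6·7.026^(2/3)·√0.009615 = 7476 ft³/s.
Channel B: Flow area A = b·y = 11.8 × 10.3 = 121.5 ft². Wetted perimeter P = b + 2y = 11.8 + 2×10.3 = 32.4 ft. Hydraulic radius R = A/P = 121.5/32.4 = 3.751 ft. Q_B = (1.486/0.029)·121.5·3.751^(2/3)·√0.009615 = 1474 ft³/s.
The larger discharge is 7476 ft³/s and the smaller is 1474 ft³/s; the ratio is 5.07.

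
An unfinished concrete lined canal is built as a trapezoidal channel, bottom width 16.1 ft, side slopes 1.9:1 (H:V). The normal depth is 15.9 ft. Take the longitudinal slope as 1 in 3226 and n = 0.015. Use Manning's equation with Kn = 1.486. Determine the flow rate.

Q = 5440 ft³/s

With bottom width b = 16.1 ft and side slope z = 1.9: A = (b + zy)y = (16.1 + 1.9×15.9)×15.9 = 736.3 ft²; P = b + 2y√(1+z²) = 16.1 + 2×15.9×2.147 = 84.38 ft.
Hydraulic radius R = A/P = 736.3/84.38 = 8.727 ft.
Manning's equation: Q = (1.486/n) A R^(2/3) S^(1/2) = (1.486/0.015) × 736.3 × 8.727^(2/3) × 0.00031^(1/2) = 5440 ft³/s.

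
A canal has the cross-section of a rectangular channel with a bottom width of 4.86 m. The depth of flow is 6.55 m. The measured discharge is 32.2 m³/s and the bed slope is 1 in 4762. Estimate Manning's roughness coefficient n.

n = 0.021

Flow area A = b·y = 4.86 × 6.55 = 31.83 m². Wetted perimeter P = b + 2y = 4.86 + 2×6.55 = 17.96 m.
Hydraulic radius R = A/P = 31.83/17.96 = 1.772 m.
Rearranging Manning's equation: n = (1/Q) A R^(2/3) S^(1/2) = (1/32.2) × 31.83 × 1.772^(2/3) × √0.00021 = 0.021.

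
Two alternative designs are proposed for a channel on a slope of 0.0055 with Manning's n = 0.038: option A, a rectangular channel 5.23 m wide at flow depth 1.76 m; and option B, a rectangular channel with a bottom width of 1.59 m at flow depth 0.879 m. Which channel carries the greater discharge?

channel A

Channel A: Flow area A = b·y = 5.23 × 1.76 = 9.205 m². Wetted perimeter P = b + 2y = 5.23 + 2×1.76 = 8.75 m. Hydraulic radius R = A/P = 9.205/8.75 = 1.052 m. Q_A = (1/0.038)·9.205·1.052^(2/3)·√0.0055 = 18.58 m³/s.
Channel B: Flow area A = b·y = 1.59 × 0.879 = 1.398 m². Wetted perimeter P = b + 2y = 1.59 + 2×0.879 = 3.348 m. Hydraulic radius R = A/P = 1.398/3.348 = 0.4174 m. Q_B = (1/0.038)·1.398·0.4174^(2/3)·√0.0055 = 1.524 m³/s.
Q_A = 18.58 m³/s vs Q_B = 1.524 m³/s, so channel A carries more.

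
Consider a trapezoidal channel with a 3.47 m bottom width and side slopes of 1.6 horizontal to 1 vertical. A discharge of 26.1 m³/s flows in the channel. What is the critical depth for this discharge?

y_c = 1.43 m

At critical depth, Q² T / (g A³) = 1, i.e. A³/T = Q²/g = 26.1²/9.81 = 69.44.
Try y = 1.66 m: A³/T = 119.7 — too large.
Try y = 1.23 m: A³/T = 40.41 — too small.
Try y = 1.43 m: A³/T = 69.38 — matches.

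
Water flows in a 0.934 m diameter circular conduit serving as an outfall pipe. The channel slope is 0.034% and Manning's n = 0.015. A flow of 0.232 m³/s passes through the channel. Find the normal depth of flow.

Manning's equation rearranged: A R^(2/3) = nQ / (1·√S) = 0.015 × 0.232 / (√0.00034) = 0.1887.
Trying y = 0.447 m: A R^(2/3) = 0.1205 — too small.
Trying y = 0.688 m: A R^(2/3) = 0.2319 — too large.
Trying y = 0.59 m: A R^(2/3) = 0.1886 — matches.

y_n = 0.59 m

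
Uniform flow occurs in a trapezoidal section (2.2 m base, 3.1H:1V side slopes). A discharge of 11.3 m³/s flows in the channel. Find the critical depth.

At critical depth, Q² T / (g A³) = 1, i.e. A³/T = Q²/g = 11.3²/9.81 = 13.02.
Try y = 0.819 m: A³/T = 8.033 — low.
Try y = 1.04 m: A³/T = 20.76 — high.
Try y = 0.926 m: A³/T = 13.04 — matches.

y_c = 0.926 m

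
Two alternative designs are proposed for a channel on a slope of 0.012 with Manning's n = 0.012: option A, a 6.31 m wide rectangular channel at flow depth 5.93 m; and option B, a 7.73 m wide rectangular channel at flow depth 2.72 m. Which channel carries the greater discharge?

channel A

Channel A: Flow area A = b·y = 6.31 × 5.93 = 37.42 m². Wetted perimeter P = b + 2y = 6.31 + 2×5.93 = 18.17 m. Hydraulic radius R = A/P = 37.42/18.17 = 2.059 m. Q_A = (1/0.012)·37.42·2.059^(2/3)·√0.012 = 552.9 m³/s.
Channel B: Flow area A = b·y = 7.73 × 2.72 = 21.03 m². Wetted perimeter P = b + 2y = 7.73 + 2×2.72 = 13.17 m. Hydraulic radius R = A/P = 21.03/13.17 = 1.596 m. Q_B = (1/0.012)·21.03·1.596^(2/3)·√0.012 = 262.2 m³/s.
Q_A = 552.9 m³/s vs Q_B = 262.2 m³/s, so channel A carries more.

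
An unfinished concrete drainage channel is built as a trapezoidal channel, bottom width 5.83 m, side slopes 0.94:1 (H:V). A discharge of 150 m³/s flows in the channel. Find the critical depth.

At critical depth, Q² T / (g A³) = 1, i.e. A³/T = Q²/g = 150²/9.81 = 2294.
Trying y = 4.02 m: A³/T = 4305 — high.
Trying y = 2.38 m: A³/T = 686.9 — low.
Trying y = 3.37 m: A³/T = 2292 — ≈ 2294.

y_c = 3.37 m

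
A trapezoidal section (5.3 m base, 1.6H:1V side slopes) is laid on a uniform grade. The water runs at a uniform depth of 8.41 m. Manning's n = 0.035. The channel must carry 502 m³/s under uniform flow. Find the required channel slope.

With bottom width b = 5.3 m and side slope z = 1.6: A = (b + zy)y = (5.3 + 1.6×8.41)×8.41 = 157.7 m²; P = b + 2y√(1+z²) = 5.3 + 2×8.41×1.887 = 37.04 m.
Hydraulic radius R = A/P = 157.7/37.04 = 4.259 m.
From Manning's equation, S = [nQ / (1 A R^(2/3))]² = [0.035 × 502 / (1 × 157.7 × 4.259^(2/3))]² = 0.0018.

S = 0.0018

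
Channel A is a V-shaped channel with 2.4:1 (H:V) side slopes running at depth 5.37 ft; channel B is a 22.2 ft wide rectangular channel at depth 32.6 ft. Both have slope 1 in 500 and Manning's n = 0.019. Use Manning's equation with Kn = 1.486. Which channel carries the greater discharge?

channel B

Channel A: For a triangular section with side slope z = 2.4: A = zy² = 2.4×5.37² = 69.21 ft²; P = 2y√(1+z²) = 2×5.37×2.6 = 27.92 ft. Hydraulic radius R = A/P = 69.21/27.92 = 2.478 ft. Q_A = (1.486/0.019)·69.21·2.478^(2/3)·√0.002 = 443.3 ft³/s.
Channel B: Flow area A = b·y = 22.2 × 32.6 = 723.7 ft². Wetted perimeter P = b + 2y = 22.2 + 2×32.6 = 87.4 ft. Hydraulic radius R = A/P = 723.7/87.4 = 8.281 ft. Q_B = (1.486/0.019)·723.7·8.281^(2/3)·√0.002 = 10360 ft³/s.
Q_A = 443.3 ft³/s vs Q_B = 10360 ft³/s, so channel B carries more.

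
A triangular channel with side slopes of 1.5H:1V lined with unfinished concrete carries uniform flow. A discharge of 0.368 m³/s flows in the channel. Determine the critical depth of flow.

y_c = 0.415 m

At critical depth, Q² T / (g A³) = 1, i.e. A³/T = Q²/g = 0.368²/9.81 = 0.0138.
At y = 0.487 m: A³/T = 0.03082 — too large.
At y = 0.288 m: A³/T = 0.002229 — too small.
At y = 0.415 m: A³/T = 0.01385 — matches.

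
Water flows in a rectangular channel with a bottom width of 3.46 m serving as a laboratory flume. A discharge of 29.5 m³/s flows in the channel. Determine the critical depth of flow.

y_c = 1.95 m

For a rectangular channel, critical depth y_c = (q²/g)^(1/3) where q = Q/b = 29.5/3.46 = 8.526 m²/s.
So y_c = (8.526²/9.81)^(1/3) = 1.95 m.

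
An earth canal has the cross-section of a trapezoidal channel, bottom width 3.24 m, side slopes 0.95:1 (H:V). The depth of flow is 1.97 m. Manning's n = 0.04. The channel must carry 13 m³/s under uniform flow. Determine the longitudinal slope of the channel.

With bottom width b = 3.24 m and side slope z = 0.95: A = (b + zy)y = (3.24 + 0.95×1.97)×1.97 = 10.07 m²; P = b + 2y√(1+z²) = 3.24 + 2×1.97×1.379 = 8.674 m.
Hydraulic radius R = A/P = 10.07/8.674 = 1.161 m.
From Manning's equation, S = [nQ / (1 A R^(2/3))]² = [0.04 × 13 / (1 × 10.07 × 1.161^(2/3))]² = 0.00219.

S = 0.00219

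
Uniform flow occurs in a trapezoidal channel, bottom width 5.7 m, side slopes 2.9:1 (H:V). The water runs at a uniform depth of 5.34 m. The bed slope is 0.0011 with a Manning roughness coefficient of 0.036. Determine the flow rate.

With bottom width b = 5.7 m and side slope z = 2.9: A = (b + zy)y = (5.7 + 2.9×5.34)×5.34 = 113.1 m²; P = b + 2y√(1+z²) = 5.7 + 2×5.34×3.068 = 38.46 m.
Hydraulic radius R = A/P = 113.1/38.46 = 2.941 m.
Manning's equation: Q = (1/n) A R^(2/3) S^(1/2) = (1/0.036) × 113.1 × 2.941^(2/3) × 0.0011^(1/2) = 214 m³/s.

Q = 214 m³/s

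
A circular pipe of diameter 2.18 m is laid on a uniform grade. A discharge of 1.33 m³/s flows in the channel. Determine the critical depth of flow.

y_c = 0.527 m

At critical depth, Q² T / (g A³) = 1, i.e. A³/T = Q²/g = 1.33²/9.81 = 0.1803.
At y = 0.364 m: A³/T = 0.04238 — too small.
At y = 0.59 m: A³/T = 0.2803 — too large.
At y = 0.527 m: A³/T = 0.1806 — close enough.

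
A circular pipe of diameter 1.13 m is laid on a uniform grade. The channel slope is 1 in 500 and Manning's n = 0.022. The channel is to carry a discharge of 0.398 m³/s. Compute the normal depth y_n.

Manning's equation rearranged: A R^(2/3) = nQ / (1·√S) = 0.022 × 0.398 / (√0.002) = 0.1958.
Try y = 0.455 m: A R^(2/3) = 0.1473 — too small.
Try y = 0.534 m: A R^(2/3) = 0.1959 — close enough.

y_n = 0.534 m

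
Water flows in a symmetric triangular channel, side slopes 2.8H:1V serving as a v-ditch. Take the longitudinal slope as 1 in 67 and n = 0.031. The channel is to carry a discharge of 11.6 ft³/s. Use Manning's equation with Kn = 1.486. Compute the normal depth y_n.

Manning's equation rearranged: A R^(2/3) = nQ / (1.486·√S) = 0.031 × 11.6 / (1.486 × √0.01493) = 1.981.
Trying y = 0.892 ft: A R^(2/3) = 1.249 — too small.
Trying y = 1.27 ft: A R^(2/3) = 3.206 — too large.
Trying y = 1.06 ft: A R^(2/3) = 1.98 — close enough.

y_n = 1.06 ft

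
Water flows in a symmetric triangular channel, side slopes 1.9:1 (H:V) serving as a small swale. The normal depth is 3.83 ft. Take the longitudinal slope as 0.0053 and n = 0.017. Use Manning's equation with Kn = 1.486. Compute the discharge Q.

Q = 252 ft³/s

For a triangular section with side slope z = 1.9: A = zy² = 1.9×3.83² = 27.87 ft²; P = 2y√(1+z²) = 2×3.83×2.147 = 16.45 ft.
Hydraulic radius R = A/P = 27.87/16.45 = 1.695 ft.
Manning's equation: Q = (1.486/n) A R^(2/3) S^(1/2) = (1.486/0.017) × 27.87 × 1.695^(2/3) × 0.0053^(1/2) = 252 ft³/s.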